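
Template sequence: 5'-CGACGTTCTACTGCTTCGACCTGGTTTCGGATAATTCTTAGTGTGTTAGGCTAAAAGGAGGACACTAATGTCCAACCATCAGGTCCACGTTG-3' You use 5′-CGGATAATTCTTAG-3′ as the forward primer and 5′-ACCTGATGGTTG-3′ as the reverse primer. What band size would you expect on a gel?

57 bp

The forward primer matches the template at positions 28–41.
Reverse complement of the reverse primer: CAACCATCAGGT. This occurs on the top strand at positions 73–84.
Product length = (reverse-primer end) − (forward-primer start) + 1 = 84 − 28 + 1 = 57 bp.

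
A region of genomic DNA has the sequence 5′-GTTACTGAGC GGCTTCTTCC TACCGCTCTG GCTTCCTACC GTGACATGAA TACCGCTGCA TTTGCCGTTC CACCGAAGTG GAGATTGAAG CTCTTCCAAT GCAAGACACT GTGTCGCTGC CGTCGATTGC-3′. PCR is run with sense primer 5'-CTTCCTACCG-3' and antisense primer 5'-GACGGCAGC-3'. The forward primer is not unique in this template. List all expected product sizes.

109 bp, 93 bp

The forward primer CTTCCTACCG matches the top strand at positions 16–25, 32–41.
The reverse primer's reverse complement is GCTGCCGTC, matching at positions 116–124.
Each forward site pairs with the reverse site to give a product ending at position 124: sizes 109, 93 bp.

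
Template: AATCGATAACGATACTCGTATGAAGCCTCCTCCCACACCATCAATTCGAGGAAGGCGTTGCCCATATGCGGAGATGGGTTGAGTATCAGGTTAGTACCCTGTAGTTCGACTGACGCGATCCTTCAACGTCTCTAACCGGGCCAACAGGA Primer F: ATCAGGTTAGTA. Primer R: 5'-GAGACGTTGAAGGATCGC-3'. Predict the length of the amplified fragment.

48 bp

Forward primer ATCAGGTTAGTA is found on the top strand at positions 85–96.
The reverse primer's reverse complement is GCGATCCTTCAACGTCTC, which matches the template at positions 115–132.
Amplicon spans positions 85–132: 48 bp.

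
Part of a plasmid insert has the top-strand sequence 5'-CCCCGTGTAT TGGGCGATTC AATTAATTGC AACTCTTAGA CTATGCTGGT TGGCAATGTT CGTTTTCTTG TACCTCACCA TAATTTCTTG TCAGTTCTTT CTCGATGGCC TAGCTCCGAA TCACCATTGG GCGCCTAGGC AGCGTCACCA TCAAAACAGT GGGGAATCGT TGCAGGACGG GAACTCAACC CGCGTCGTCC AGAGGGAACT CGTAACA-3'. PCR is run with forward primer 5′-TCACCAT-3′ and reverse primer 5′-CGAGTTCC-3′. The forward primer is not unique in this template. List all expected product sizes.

138 bp, 92 bp, 68 bp

The forward primer TCACCAT matches the top strand at positions 75–81, 121–127, 145–151.
The reverse primer's reverse complement is GGAACTCG, matching at positions 205–212.
Each forward site pairs with the reverse site to give a product ending at position 212: sizes 138, 92, 68 bp.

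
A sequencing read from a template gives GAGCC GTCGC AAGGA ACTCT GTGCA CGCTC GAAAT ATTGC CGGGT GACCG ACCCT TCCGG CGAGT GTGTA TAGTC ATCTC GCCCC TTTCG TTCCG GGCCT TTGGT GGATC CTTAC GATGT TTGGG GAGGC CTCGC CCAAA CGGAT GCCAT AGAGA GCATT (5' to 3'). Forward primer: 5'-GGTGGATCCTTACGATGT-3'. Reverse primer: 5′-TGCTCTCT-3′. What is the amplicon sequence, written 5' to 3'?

5'-GGTGGATCCTTACGATGTTTGGGGAGGCCTCGCCCAAACGGATGCCATAGAGAGCA-3'

The forward primer matches the template at positions 103–120.
Taking the reverse complement of TGCTCTCT gives AGAGAGCA, found at positions 151–158 on the template; the primer anneals here to the top strand with its 3' end pointing upstream.
The product is the template from position 103 through 158 (56 bp).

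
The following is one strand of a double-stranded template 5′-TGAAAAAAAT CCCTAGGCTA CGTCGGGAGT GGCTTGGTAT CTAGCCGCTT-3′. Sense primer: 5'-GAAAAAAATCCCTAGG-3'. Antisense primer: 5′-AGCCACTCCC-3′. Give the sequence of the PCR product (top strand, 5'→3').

5'-GAAAAAAATCCCTAGGCTACGTCGGGAGTGGCT-3'

The forward primer matches the template at positions 2–17.
Taking the reverse complement of AGCCACTCCC gives GGGAGTGGCT, found at positions 25–34 on the template; the primer anneals here to the top strand with its 3' end pointing upstream.
The product is the template from position 2 through 34 (33 bp).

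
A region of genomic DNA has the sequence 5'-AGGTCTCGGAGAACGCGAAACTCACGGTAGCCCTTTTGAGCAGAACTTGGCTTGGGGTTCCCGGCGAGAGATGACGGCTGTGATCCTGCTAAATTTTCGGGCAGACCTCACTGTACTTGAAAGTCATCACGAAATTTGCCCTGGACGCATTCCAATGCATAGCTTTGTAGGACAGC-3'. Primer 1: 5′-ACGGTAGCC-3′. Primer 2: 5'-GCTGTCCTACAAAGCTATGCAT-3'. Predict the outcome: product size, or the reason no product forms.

Primer 1 (ACGGTAGCC) matches the top strand at positions 24–32; it acts as a forward primer.
Primer 2's reverse complement is ATGCATAGCTTTGTAGGACAGC, matching the top strand at positions 155–176; it acts as a reverse primer.
The 3' ends face each other across positions 24–176, giving a 153 bp product.

Yes — a 153 bp product.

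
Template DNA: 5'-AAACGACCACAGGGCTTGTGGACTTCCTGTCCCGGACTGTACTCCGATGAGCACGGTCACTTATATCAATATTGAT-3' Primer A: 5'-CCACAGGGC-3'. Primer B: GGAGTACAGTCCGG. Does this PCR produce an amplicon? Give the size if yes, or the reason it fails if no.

Primer A (CCACAGGGC) matches the top strand at positions 7–15; it acts as a forward primer.
Primer B's reverse complement is CCGGACTGTACTCC, matching the top strand at positions 32–45; it acts as a reverse primer.
The 3' ends face each other across positions 7–45, giving a 39 bp product.

Yes — a 39 bp product.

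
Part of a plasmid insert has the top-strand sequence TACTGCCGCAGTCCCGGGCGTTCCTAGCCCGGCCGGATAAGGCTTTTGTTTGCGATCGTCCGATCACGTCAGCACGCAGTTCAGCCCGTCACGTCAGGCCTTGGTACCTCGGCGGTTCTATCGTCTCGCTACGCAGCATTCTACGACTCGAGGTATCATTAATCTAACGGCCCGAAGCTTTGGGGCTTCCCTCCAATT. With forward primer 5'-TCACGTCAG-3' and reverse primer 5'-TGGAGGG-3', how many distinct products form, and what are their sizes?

The forward primer TCACGTCAG matches the top strand at positions 64–72, 89–97.
The reverse primer's reverse complement is CCCTCCA, matching at positions 189–195.
Each forward site pairs with the reverse site to give a product ending at position 195: sizes 132, 107 bp.

Two products: 132 bp, 107 bp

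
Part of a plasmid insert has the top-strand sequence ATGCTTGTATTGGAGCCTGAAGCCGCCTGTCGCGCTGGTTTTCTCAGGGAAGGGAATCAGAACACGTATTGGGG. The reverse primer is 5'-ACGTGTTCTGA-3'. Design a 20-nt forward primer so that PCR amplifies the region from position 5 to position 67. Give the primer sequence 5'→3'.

5'-TTGTATTGGAGCCTGAAGCC-3'

The reverse primer's reverse complement TCAGAACACGT matches the template at positions 57–67; the product starts at position 5.
The forward primer is identical to the top strand over positions 5–24: TTGTATTGGAGCCTGAAGCC.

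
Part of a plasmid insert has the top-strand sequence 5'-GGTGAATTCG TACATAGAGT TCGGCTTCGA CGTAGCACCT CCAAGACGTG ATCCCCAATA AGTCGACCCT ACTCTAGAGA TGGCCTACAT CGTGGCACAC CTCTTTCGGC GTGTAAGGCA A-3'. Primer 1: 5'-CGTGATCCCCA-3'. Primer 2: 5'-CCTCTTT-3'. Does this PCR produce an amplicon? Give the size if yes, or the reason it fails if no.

Primer 1 (CGTGATCCCCA) matches the top strand at positions 47–57 (3' end points downstream).
Primer 2 (CCTCTTT) also matches the top strand directly, at positions 100–106 — its reverse complement AAAGAGG is not present.
Both primers anneal to the bottom strand with 3' ends pointing the same way, so neither can prime synthesis back toward the other.

No product — both primers anneal to the same strand and extend in the same direction.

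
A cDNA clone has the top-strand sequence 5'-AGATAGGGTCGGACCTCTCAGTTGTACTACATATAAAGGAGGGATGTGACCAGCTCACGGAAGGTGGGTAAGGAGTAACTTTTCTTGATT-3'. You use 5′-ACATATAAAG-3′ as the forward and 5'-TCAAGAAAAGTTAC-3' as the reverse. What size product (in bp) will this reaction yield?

60 bp

Forward primer ACATATAAAG is found on the top strand at positions 29–38.
Taking the reverse complement of TCAAGAAAAGTTAC gives GTAACTTTTCTTGA, found at positions 75–88 on the template; the primer anneals here to the top strand with its 3' end pointing upstream.
The product runs from position 29 to position 88, so its length is 88 − 29 + 1 = 60 bp.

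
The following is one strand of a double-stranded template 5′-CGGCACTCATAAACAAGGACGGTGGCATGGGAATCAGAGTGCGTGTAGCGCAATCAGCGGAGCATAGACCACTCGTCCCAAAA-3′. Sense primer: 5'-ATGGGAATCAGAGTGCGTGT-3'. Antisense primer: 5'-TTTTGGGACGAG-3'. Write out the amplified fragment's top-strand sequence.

The forward primer matches the template at positions 27–46.
The reverse primer's reverse complement is CTCGTCCCAAAA, which matches the template at positions 72–83.
The product is the template from position 27 through 83 (57 bp).

5'-ATGGGAATCAGAGTGCGTGTAGCGCAATCAGCGGAGCATAGACCACTCGTCCCAAAA-3'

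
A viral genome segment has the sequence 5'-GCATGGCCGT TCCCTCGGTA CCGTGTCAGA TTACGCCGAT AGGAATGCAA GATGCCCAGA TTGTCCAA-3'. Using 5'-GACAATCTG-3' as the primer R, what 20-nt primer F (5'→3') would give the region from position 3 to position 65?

The reverse primer's reverse complement CAGATTGTC matches the template at positions 57–65; the product starts at position 3.
The forward primer is identical to the top strand over positions 3–22: ATGGCCGTTCCCTCGGTACC.

5'-ATGGCCGTTCCCTCGGTACC-3'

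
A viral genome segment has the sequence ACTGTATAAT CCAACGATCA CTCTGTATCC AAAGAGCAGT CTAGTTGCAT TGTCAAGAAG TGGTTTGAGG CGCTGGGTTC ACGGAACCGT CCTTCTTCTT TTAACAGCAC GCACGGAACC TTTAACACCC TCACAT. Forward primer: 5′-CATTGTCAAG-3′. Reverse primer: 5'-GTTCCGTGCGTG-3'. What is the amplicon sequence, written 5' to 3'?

Scanning the template, CATTGTCAAG occurs at positions 48–57; this primer anneals to the bottom strand there with its 3' end pointing downstream.
Taking the reverse complement of GTTCCGTGCGTG gives CACGCACGGAAC, found at positions 108–119 on the template; the primer anneals here to the top strand with its 3' end pointing upstream.
The product is the template from position 48 through 119 (72 bp).

5'-CATTGTCAAGAAGTGGTTTGAGGCGCTGGGTTCACGGAACCGTCCTTCTTCTTTTAACAGCACGCACGGAAC-3'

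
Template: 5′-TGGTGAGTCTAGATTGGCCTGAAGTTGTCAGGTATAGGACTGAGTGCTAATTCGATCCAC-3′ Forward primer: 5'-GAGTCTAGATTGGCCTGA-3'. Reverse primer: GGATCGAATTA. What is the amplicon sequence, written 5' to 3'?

5'-GAGTCTAGATTGGCCTGAAGTTGTCAGGTATAGGACTGAGTGCTAATTCGATCC-3'

Scanning the template, GAGTCTAGATTGGCCTGA occurs at positions 5–22; this primer anneals to the bottom strand there with its 3' end pointing downstream.
The reverse primer's reverse complement is TAATTCGATCC, which matches the template at positions 48–58.
The product is the template from position 5 through 58 (54 bp).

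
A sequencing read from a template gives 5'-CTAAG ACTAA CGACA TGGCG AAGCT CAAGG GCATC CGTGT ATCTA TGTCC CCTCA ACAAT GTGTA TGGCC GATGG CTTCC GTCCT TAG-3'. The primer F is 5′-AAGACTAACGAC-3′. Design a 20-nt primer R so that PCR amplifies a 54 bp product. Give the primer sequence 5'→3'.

5'-TTGAGGGGACATAGATACAC-3'

The forward primer binds at positions 3–14, so a 54 bp product ends at position 3 + 54 − 1 = 56.
The reverse primer anneals to the top strand over positions 37–56, i.e. to GTGTATCTATGTCCCCTCAA.
Its sequence written 5'→3' is the reverse complement: TTGAGGGGACATAGATACAC.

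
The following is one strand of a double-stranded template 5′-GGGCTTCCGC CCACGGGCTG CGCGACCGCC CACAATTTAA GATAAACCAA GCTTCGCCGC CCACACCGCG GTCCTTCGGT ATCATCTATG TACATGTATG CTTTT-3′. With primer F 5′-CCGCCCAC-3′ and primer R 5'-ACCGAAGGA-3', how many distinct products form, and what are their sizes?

The forward primer CCGCCCAC matches the top strand at positions 7–14, 26–33, 57–64.
The reverse primer's reverse complement is TCCTTCGGT, matching at positions 72–80.
Each forward site pairs with the reverse site to give a product ending at position 80: sizes 74, 55, 24 bp.

Three products: 74 bp, 55 bp, 24 bp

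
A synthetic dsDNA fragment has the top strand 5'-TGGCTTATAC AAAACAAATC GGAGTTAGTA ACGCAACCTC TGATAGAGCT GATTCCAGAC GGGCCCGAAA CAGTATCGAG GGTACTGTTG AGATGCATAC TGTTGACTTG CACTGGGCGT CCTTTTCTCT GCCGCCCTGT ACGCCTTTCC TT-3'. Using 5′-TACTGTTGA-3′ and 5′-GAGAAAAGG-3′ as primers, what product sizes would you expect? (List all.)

The forward primer TACTGTTGA matches the top strand at positions 83–91, 98–106.
The reverse primer's reverse complement is CCTTTTCTC, matching at positions 121–129.
Each forward site pairs with the reverse site to give a product ending at position 129: sizes 47, 32 bp.

47 bp, 32 bp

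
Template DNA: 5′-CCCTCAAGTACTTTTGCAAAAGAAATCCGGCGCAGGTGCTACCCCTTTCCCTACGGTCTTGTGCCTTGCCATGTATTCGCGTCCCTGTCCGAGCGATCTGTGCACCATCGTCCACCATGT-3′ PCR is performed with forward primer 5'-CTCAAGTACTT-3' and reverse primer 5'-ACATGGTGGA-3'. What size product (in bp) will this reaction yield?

118 bp

Forward primer CTCAAGTACTT is found on the top strand at positions 3–13.
Reverse complement of the reverse primer: TCCACCATGT. This occurs on the top strand at positions 111–120.
The product runs from position 3 to position 120, so its length is 120 − 3 + 1 = 118 bp.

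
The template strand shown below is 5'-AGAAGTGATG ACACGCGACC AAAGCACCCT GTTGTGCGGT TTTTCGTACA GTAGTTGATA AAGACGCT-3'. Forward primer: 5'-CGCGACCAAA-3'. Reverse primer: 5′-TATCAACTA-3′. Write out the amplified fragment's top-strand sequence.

Scanning the template, CGCGACCAAA occurs at positions 14–23; this primer anneals to the bottom strand there with its 3' end pointing downstream.
Reverse complement of the reverse primer: TAGTTGATA. This occurs on the top strand at positions 52–60.
The product is the template from position 14 through 60 (47 bp).

5'-CGCGACCAAAGCACCCTGTTGTGCGGTTTTTCGTACAGTAGTTGATA-3'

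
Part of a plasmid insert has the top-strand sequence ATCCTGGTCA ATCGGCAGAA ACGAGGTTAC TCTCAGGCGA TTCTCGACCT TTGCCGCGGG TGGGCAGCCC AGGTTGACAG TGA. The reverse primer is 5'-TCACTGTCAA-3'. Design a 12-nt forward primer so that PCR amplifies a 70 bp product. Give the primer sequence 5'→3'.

5'-GGCAGAAACGAG-3'

The reverse primer's reverse complement TTGACAGTGA matches the template at positions 74–83, so the product ends at position 83.
A 70 bp product then starts at position 83 − 70 + 1 = 14.
The forward primer is identical to the top strand there: GGCAGAAACGAG.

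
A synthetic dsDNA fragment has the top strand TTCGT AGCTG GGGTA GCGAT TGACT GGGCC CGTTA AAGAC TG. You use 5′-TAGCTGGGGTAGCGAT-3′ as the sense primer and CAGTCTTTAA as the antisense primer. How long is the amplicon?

Forward primer TAGCTGGGGTAGCGAT is found on the top strand at positions 5–20.
The reverse primer's reverse complement is TTAAAGACTG, which matches the template at positions 33–42.
The product runs from position 5 to position 42, so its length is 42 − 5 + 1 = 38 bp.

38 bp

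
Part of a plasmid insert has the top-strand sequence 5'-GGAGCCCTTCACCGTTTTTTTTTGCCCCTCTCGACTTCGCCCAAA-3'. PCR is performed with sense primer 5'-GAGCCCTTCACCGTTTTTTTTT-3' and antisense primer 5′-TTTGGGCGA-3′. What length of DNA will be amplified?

44 bp

Forward primer GAGCCCTTCACCGTTTTTTTTT is found on the top strand at positions 2–23.
Taking the reverse complement of TTTGGGCGA gives TCGCCCAAA, found at positions 37–45 on the template; the primer anneals here to the top strand with its 3' end pointing upstream.
Amplicon spans positions 2–45: 44 bp.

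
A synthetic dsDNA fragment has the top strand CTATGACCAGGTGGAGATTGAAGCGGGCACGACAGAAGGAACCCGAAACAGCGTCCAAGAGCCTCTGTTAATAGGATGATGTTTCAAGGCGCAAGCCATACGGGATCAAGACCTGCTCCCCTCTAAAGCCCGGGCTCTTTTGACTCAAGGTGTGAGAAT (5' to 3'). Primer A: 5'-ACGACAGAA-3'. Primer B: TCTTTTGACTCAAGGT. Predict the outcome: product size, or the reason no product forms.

Primer A (ACGACAGAA) matches the top strand at positions 29–37 (3' end points downstream).
Primer B (TCTTTTGACTCAAGGT) also matches the top strand directly, at positions 136–151 — its reverse complement ACCTTGAGTCAAAAGA is not present.
Both primers anneal to the bottom strand with 3' ends pointing the same way, so neither can prime synthesis back toward the other.

No product — both primers anneal to the same strand and extend in the same direction.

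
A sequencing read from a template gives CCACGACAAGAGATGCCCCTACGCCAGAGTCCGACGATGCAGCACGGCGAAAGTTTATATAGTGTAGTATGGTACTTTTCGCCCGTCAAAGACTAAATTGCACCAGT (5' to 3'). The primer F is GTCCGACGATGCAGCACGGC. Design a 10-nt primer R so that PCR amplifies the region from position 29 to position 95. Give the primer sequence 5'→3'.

The product's 3' end on the top strand is position 95.
The reverse primer anneals to the top strand over positions 86–95, i.e. to TCAAAGACTA.
Its sequence written 5'→3' is the reverse complement: TAGTCTTTGA.

5'-TAGTCTTTGA-3'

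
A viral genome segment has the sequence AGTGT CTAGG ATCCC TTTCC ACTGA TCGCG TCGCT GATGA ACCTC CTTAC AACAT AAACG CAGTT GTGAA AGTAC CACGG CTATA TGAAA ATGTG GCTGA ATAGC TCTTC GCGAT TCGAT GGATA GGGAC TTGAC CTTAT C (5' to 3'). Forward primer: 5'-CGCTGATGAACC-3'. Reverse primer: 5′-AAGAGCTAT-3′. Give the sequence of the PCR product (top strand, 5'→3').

5'-CGCTGATGAACCTCCTTACAACATAAACGCAGTTGTGAAAGTACCACGGCTATATGAAAATGTGGCTGAATAGCTCTT-3'

Forward primer CGCTGATGAACC is found on the top strand at positions 32–43.
Reverse complement of the reverse primer: ATAGCTCTT. This occurs on the top strand at positions 101–109.
The product is the template from position 32 through 109 (78 bp).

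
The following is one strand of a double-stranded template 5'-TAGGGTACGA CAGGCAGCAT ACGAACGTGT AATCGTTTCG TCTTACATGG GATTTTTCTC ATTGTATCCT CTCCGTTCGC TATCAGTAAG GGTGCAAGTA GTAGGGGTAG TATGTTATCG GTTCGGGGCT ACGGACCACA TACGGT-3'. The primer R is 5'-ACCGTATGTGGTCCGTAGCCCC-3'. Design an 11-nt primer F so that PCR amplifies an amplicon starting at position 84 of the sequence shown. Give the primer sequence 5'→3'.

The reverse primer's reverse complement GGGGCTACGGACCACATACGGT matches the template at positions 125–146; the product starts at position 84.
The forward primer is identical to the top strand over positions 84–94: CAGTAAGGGTG.

5'-CAGTAAGGGTG-3'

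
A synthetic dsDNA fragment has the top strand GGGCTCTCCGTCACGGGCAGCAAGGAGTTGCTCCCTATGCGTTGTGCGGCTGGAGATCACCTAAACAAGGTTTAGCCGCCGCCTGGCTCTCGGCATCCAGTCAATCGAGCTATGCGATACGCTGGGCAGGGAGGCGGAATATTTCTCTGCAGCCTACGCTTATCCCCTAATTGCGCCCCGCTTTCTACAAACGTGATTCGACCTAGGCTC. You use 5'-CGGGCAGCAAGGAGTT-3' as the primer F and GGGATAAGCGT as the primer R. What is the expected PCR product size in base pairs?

The forward primer matches the template at positions 14–29.
Taking the reverse complement of GGGATAAGCGT gives ACGCTTATCCC, found at positions 156–166 on the template; the primer anneals here to the top strand with its 3' end pointing upstream.
Product length = (reverse-primer end) − (forward-primer start) + 1 = 166 − 14 + 1 = 153 bp.

153 bp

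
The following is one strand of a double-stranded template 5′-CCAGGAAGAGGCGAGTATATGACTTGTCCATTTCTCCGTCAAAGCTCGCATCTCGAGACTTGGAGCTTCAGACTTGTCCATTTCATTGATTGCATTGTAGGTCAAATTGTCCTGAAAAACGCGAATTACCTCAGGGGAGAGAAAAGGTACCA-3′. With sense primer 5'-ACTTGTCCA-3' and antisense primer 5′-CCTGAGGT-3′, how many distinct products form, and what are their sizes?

Two products: 114 bp, 64 bp

The forward primer ACTTGTCCA matches the top strand at positions 22–30, 72–80.
The reverse primer's reverse complement is ACCTCAGG, matching at positions 128–135.
Each forward site pairs with the reverse site to give a product ending at position 135: sizes 114, 64 bp.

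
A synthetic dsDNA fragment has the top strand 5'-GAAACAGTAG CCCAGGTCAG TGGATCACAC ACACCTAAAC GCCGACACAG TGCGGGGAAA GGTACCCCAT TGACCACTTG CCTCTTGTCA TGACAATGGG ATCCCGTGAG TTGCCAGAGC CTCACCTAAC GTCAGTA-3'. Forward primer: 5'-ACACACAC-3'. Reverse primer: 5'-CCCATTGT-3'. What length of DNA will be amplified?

The forward primer matches the template at positions 27–34.
Reverse complement of the reverse primer: ACAATGGG. This occurs on the top strand at positions 93–100.
The product runs from position 27 to position 100, so its length is 100 − 27 + 1 = 74 bp.

74 bp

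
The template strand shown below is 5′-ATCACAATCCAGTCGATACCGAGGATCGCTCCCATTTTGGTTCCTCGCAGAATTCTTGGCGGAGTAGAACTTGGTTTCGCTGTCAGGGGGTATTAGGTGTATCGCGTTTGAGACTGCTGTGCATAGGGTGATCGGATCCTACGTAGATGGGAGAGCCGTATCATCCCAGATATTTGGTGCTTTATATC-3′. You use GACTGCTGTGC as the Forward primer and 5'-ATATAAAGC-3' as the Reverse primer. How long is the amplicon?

Scanning the template, GACTGCTGTGC occurs at positions 112–122; this primer anneals to the bottom strand there with its 3' end pointing downstream.
The reverse primer's reverse complement is GCTTTATAT, which matches the template at positions 179–187.
Amplicon spans positions 112–187: 76 bp.

76 bp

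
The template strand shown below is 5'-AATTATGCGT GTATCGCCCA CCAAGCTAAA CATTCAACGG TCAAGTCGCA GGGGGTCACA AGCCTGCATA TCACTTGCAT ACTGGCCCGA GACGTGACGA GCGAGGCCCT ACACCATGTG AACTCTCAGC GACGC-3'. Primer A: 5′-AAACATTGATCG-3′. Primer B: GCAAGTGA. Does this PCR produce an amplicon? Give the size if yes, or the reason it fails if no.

No product — primer A has no binding site in the template.

Primer A (AAACATTGATCG) does not match the top strand, and its reverse complement CGATCAATGTTT does not match either.
With no annealing site for primer A, no amplification occurs.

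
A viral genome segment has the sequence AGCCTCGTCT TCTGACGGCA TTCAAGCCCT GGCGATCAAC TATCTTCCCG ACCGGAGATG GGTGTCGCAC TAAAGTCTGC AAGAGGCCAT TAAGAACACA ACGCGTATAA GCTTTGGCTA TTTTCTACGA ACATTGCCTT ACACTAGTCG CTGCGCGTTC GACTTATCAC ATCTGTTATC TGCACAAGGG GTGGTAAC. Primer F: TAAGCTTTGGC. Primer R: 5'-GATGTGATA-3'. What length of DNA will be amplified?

Scanning the template, TAAGCTTTGGC occurs at positions 108–118; this primer anneals to the bottom strand there with its 3' end pointing downstream.
Reverse complement of the reverse primer: TATCACATC. This occurs on the top strand at positions 165–173.
Product length = (reverse-primer end) − (forward-primer start) + 1 = 173 − 108 + 1 = 66 bp.

66 bp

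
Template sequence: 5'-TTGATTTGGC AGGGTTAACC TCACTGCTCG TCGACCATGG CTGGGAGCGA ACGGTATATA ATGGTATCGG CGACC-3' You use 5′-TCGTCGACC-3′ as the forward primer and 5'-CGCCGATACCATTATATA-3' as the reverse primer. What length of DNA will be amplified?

The forward primer matches the template at positions 28–36.
Taking the reverse complement of CGCCGATACCATTATATA gives TATATAATGGTATCGGCG, found at positions 55–72 on the template; the primer anneals here to the top strand with its 3' end pointing upstream.
Product length = (reverse-primer end) − (forward-primer start) + 1 = 72 − 28 + 1 = 45 bp.

45 bp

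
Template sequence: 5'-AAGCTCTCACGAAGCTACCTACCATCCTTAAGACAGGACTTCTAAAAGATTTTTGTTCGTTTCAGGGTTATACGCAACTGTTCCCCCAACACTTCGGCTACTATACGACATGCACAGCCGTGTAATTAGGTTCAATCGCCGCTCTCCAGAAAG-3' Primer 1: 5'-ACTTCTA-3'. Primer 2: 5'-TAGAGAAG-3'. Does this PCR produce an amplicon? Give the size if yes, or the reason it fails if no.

No product — primer 2 has no binding site in the template.

Primer 2 (TAGAGAAG) does not match the top strand, and its reverse complement CTTCTCTA does not match either.
With no annealing site for primer 2, no amplification occurs.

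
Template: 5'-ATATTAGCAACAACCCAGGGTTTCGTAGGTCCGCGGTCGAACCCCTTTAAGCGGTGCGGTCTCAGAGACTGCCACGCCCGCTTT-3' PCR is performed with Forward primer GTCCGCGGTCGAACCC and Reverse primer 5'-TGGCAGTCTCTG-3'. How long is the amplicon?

46 bp

Scanning the template, GTCCGCGGTCGAACCC occurs at positions 29–44; this primer anneals to the bottom strand there with its 3' end pointing downstream.
Reverse complement of the reverse primer: CAGAGACTGCCA. This occurs on the top strand at positions 63–74.
Product length = (reverse-primer end) − (forward-primer start) + 1 = 74 − 29 + 1 = 46 bp.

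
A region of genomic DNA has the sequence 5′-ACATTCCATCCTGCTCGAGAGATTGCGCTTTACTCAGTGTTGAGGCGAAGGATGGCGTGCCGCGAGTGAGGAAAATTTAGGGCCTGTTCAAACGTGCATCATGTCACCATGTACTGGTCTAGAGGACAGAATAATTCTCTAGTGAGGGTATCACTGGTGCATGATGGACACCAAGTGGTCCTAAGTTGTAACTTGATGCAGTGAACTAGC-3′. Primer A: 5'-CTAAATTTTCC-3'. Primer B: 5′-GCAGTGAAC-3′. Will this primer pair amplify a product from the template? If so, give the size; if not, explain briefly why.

Primer A (CTAAATTTTCC) has reverse complement GGAAAATTTAG, which matches the top strand at positions 70–80; primer A anneals to the top strand there with its 3' end pointing upstream toward position 70.
Primer B (GCAGTGAAC) matches the top strand directly at positions 198–206; it anneals to the bottom strand with its 3' end pointing downstream toward position 206.
The 3' ends diverge (primer A extends toward position 1, primer B toward position 210), so the primers never converge on a shared product.

No product — the primers' 3' ends point away from each other.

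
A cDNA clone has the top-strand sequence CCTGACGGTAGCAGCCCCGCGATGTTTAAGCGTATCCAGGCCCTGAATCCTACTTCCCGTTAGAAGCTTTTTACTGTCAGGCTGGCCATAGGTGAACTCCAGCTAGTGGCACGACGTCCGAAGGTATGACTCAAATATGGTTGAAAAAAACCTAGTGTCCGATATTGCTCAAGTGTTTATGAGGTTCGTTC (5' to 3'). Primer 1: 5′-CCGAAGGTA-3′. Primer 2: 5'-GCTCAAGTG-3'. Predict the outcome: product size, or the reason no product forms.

Primer 1 (CCGAAGGTA) matches the top strand at positions 118–126 (3' end points downstream).
Primer 2 (GCTCAAGTG) also matches the top strand directly, at positions 167–175 — its reverse complement CACTTGAGC is not present.
Both primers anneal to the bottom strand with 3' ends pointing the same way, so neither can prime synthesis back toward the other.

No product — both primers anneal to the same strand and extend in the same direction.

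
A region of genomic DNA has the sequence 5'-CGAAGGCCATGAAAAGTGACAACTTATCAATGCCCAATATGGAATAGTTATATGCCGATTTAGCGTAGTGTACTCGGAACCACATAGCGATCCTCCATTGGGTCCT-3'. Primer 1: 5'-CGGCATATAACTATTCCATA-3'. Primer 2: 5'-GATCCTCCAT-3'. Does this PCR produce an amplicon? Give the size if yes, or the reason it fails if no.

No product — the primers' 3' ends point away from each other.

Primer 1 (CGGCATATAACTATTCCATA) has reverse complement TATGGAATAGTTATATGCCG, which matches the top strand at positions 38–57; primer 1 anneals to the top strand there with its 3' end pointing upstream toward position 38.
Primer 2 (GATCCTCCAT) matches the top strand directly at positions 89–98; it anneals to the bottom strand with its 3' end pointing downstream toward position 98.
The 3' ends diverge (primer 1 extends toward position 1, primer 2 toward position 106), so the primers never converge on a shared product.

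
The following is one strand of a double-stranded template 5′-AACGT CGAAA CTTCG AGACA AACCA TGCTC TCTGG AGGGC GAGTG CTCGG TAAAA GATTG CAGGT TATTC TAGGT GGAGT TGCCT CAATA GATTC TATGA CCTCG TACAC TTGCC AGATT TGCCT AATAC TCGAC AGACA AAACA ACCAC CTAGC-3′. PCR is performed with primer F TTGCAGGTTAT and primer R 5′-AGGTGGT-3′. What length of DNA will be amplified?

95 bp

Scanning the template, TTGCAGGTTAT occurs at positions 58–68; this primer anneals to the bottom strand there with its 3' end pointing downstream.
Reverse complement of the reverse primer: ACCACCT. This occurs on the top strand at positions 146–152.
Product length = (reverse-primer end) − (forward-primer start) + 1 = 152 − 58 + 1 = 95 bp.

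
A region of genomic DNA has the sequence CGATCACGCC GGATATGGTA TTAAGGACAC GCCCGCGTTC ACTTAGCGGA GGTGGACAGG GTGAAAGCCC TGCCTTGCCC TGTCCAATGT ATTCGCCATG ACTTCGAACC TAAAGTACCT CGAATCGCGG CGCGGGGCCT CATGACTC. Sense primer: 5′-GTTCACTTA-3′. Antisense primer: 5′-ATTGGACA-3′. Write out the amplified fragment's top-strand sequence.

Scanning the template, GTTCACTTA occurs at positions 37–45; this primer anneals to the bottom strand there with its 3' end pointing downstream.
The reverse primer's reverse complement is TGTCCAAT, which matches the template at positions 81–88.
The product is the template from position 37 through 88 (52 bp).

5'-GTTCACTTAGCGGAGGTGGACAGGGTGAAAGCCCTGCCTTGCCCTGTCCAAT-3'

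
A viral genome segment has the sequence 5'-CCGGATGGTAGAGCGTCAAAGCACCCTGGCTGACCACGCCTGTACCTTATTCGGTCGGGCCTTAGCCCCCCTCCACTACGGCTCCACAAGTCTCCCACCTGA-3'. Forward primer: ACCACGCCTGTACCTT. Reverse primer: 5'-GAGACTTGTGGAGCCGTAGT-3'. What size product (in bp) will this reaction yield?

62 bp

Scanning the template, ACCACGCCTGTACCTT occurs at positions 33–48; this primer anneals to the bottom strand there with its 3' end pointing downstream.
The reverse primer's reverse complement is ACTACGGCTCCACAAGTCTC, which matches the template at positions 75–94.
Product length = (reverse-primer end) − (forward-primer start) + 1 = 94 − 33 + 1 = 62 bp.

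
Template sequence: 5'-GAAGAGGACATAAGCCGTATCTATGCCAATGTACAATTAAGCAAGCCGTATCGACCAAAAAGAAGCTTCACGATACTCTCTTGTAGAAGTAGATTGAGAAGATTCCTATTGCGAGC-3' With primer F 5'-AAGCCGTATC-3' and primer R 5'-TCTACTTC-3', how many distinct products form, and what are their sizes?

The forward primer AAGCCGTATC matches the top strand at positions 12–21, 43–52.
The reverse primer's reverse complement is GAAGTAGA, matching at positions 86–93.
Each forward site pairs with the reverse site to give a product ending at position 93: sizes 82, 51 bp.

Two products: 82 bp, 51 bp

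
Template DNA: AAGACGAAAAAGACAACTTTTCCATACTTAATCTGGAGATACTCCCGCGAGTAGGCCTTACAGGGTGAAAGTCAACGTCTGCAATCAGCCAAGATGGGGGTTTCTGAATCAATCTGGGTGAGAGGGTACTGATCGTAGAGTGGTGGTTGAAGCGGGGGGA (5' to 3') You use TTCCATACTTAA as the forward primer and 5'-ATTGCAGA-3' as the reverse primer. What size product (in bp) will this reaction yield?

66 bp

Scanning the template, TTCCATACTTAA occurs at positions 20–31; this primer anneals to the bottom strand there with its 3' end pointing downstream.
Reverse complement of the reverse primer: TCTGCAAT. This occurs on the top strand at positions 78–85.
The product runs from position 20 to position 85, so its length is 85 − 20 + 1 = 66 bp.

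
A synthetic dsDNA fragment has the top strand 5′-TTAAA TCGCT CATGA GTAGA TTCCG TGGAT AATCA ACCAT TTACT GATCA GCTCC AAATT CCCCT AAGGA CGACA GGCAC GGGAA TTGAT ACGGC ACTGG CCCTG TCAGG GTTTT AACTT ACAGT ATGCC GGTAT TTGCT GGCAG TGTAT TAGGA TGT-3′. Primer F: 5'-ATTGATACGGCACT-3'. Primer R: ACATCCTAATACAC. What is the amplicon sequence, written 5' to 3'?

Forward primer ATTGATACGGCACT is found on the top strand at positions 85–98.
The reverse primer's reverse complement is GTGTATTAGGATGT, which matches the template at positions 145–158.
The product is the template from position 85 through 158 (74 bp).

5'-ATTGATACGGCACTGGCCCTGTCAGGGTTTTAACTTACAGTATGCCGGTATTTGCTGGCAGTGTATTAGGATGT-3'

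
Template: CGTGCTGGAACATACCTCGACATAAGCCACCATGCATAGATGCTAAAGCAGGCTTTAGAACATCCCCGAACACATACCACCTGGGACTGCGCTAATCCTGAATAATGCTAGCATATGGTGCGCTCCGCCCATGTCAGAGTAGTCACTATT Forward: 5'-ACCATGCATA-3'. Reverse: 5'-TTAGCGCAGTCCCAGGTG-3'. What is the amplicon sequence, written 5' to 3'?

The forward primer matches the template at positions 29–38.
Taking the reverse complement of TTAGCGCAGTCCCAGGTG gives CACCTGGGACTGCGCTAA, found at positions 78–95 on the template; the primer anneals here to the top strand with its 3' end pointing upstream.
The product is the template from position 29 through 95 (67 bp).

5'-ACCATGCATAGATGCTAAAGCAGGCTTTAGAACATCCCCGAACACATACCACCTGGGACTGCGCTAA-3'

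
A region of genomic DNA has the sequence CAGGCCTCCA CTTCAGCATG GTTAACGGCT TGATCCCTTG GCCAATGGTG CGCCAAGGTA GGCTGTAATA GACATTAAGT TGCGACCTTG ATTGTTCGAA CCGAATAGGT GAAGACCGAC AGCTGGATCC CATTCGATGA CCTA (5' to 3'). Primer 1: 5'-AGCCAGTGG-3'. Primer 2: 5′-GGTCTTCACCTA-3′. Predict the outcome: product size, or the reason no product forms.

Primer 1 (AGCCAGTGG) does not match the top strand, and its reverse complement CCACTGGCT does not match either.
With no annealing site for primer 1, no amplification occurs.

No product — primer 1 has no binding site in the template.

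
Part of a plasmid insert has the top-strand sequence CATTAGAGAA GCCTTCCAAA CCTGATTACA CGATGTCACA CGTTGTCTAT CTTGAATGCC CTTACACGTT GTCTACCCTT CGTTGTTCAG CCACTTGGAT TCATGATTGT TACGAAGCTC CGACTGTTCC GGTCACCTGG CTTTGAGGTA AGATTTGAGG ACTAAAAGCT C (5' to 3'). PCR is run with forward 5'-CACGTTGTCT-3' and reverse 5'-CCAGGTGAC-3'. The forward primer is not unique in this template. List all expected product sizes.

The forward primer CACGTTGTCT matches the top strand at positions 39–48, 65–74.
The reverse primer's reverse complement is GTCACCTGG, matching at positions 132–140.
Each forward site pairs with the reverse site to give a product ending at position 140: sizes 102, 76 bp.

102 bp, 76 bp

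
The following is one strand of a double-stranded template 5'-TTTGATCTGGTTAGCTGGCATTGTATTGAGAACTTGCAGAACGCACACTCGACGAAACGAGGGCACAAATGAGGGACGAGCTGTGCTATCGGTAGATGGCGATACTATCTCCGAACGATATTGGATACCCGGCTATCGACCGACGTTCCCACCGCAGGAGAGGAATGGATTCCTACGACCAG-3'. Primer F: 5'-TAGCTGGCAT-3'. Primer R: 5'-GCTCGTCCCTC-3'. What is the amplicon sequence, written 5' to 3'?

5'-TAGCTGGCATTGTATTGAGAACTTGCAGAACGCACACTCGACGAAACGAGGGCACAAATGAGGGACGAGC-3'

The forward primer matches the template at positions 12–21.
The reverse primer's reverse complement is GAGGGACGAGC, which matches the template at positions 71–81.
The product is the template from position 12 through 81 (70 bp).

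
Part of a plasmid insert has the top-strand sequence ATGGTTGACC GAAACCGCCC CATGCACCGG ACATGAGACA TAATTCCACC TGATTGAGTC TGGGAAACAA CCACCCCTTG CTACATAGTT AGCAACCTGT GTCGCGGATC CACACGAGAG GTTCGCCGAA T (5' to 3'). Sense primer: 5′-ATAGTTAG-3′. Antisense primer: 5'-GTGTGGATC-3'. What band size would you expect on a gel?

31 bp

The forward primer matches the template at positions 85–92.
Reverse complement of the reverse primer: GATCCACAC. This occurs on the top strand at positions 107–115.
Amplicon spans positions 85–115: 31 bp.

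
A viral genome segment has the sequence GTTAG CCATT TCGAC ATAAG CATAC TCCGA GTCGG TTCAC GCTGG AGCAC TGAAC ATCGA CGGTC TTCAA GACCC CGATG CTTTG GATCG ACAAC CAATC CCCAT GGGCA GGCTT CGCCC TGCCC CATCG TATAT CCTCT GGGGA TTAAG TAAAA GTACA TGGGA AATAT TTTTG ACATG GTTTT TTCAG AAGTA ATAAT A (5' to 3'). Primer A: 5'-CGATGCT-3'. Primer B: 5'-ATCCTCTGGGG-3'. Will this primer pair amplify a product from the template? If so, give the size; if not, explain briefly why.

Primer A (CGATGCT) matches the top strand at positions 76–82 (3' end points downstream).
Primer B (ATCCTCTGGGG) also matches the top strand directly, at positions 134–144 — its reverse complement CCCCAGAGGAT is not present.
Both primers anneal to the bottom strand with 3' ends pointing the same way, so neither can prime synthesis back toward the other.

No product — both primers anneal to the same strand and extend in the same direction.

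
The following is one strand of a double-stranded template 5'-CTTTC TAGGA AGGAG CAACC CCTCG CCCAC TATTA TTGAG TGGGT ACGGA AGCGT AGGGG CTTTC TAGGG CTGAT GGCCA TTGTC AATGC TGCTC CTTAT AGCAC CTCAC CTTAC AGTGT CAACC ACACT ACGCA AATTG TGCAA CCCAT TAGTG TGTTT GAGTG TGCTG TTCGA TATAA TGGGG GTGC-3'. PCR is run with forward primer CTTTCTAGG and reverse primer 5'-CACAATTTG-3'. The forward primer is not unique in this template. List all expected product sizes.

142 bp, 82 bp

The forward primer CTTTCTAGG matches the top strand at positions 1–9, 61–69.
The reverse primer's reverse complement is CAAATTGTG, matching at positions 134–142.
Each forward site pairs with the reverse site to give a product ending at position 142: sizes 142, 82 bp.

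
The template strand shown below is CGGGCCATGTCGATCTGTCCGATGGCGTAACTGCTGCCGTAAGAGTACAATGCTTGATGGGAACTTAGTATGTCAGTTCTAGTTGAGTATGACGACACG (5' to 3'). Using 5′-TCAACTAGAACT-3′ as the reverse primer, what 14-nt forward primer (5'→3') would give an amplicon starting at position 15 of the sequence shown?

5'-CTGTCCGATGGCGT-3'

The reverse primer's reverse complement AGTTCTAGTTGA matches the template at positions 75–86; the product starts at position 15.
The forward primer is identical to the top strand over positions 15–28: CTGTCCGATGGCGT.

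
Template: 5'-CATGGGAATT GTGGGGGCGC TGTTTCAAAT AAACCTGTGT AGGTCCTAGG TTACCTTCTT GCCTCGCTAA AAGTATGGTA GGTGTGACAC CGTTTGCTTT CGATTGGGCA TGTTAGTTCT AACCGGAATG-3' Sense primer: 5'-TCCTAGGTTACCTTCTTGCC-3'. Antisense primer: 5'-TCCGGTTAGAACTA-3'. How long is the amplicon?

The forward primer matches the template at positions 44–63.
The reverse primer's reverse complement is TAGTTCTAACCGGA, which matches the template at positions 114–127.
Product length = (reverse-primer end) − (forward-primer start) + 1 = 127 − 44 + 1 = 84 bp.

84 bp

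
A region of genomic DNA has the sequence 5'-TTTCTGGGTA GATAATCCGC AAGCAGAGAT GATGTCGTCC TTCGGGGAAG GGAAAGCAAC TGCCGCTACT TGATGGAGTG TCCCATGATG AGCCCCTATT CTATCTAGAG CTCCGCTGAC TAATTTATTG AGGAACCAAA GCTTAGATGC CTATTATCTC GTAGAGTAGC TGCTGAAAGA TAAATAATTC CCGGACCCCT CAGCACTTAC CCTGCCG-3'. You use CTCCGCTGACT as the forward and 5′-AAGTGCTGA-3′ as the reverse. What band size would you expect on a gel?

Scanning the template, CTCCGCTGACT occurs at positions 111–121; this primer anneals to the bottom strand there with its 3' end pointing downstream.
Taking the reverse complement of AAGTGCTGA gives TCAGCACTT, found at positions 200–208 on the template; the primer anneals here to the top strand with its 3' end pointing upstream.
Amplicon spans positions 111–208: 98 bp.

98 bp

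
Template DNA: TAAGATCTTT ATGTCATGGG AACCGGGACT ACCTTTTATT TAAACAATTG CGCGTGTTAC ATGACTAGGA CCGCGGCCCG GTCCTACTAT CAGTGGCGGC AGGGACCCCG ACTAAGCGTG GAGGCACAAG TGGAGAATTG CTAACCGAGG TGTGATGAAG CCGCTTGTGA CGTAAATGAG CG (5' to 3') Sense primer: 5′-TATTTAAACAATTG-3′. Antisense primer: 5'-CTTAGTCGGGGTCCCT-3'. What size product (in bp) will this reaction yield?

The forward primer matches the template at positions 37–50.
Taking the reverse complement of CTTAGTCGGGGTCCCT gives AGGGACCCCGACTAAG, found at positions 101–116 on the template; the primer anneals here to the top strand with its 3' end pointing upstream.
Product length = (reverse-primer end) − (forward-primer start) + 1 = 116 − 37 + 1 = 80 bp.

80 bp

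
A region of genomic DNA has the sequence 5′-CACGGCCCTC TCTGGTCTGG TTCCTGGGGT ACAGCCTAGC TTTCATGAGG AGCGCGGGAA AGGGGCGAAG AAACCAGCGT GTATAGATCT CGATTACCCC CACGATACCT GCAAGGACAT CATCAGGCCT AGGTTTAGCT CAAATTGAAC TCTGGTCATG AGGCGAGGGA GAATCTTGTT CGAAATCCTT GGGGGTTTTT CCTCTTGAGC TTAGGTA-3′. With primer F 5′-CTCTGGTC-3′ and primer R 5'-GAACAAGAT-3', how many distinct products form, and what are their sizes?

Two products: 172 bp, 32 bp

The forward primer CTCTGGTC matches the top strand at positions 10–17, 150–157.
The reverse primer's reverse complement is ATCTTGTTC, matching at positions 173–181.
Each forward site pairs with the reverse site to give a product ending at position 181: sizes 172, 32 bp.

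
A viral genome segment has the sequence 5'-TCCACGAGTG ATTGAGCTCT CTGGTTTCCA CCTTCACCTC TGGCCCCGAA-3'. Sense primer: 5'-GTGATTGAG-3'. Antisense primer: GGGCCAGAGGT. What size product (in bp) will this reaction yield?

Scanning the template, GTGATTGAG occurs at positions 8–16; this primer anneals to the bottom strand there with its 3' end pointing downstream.
The reverse primer's reverse complement is ACCTCTGGCCC, which matches the template at positions 36–46.
Product length = (reverse-primer end) − (forward-primer start) + 1 = 46 − 8 + 1 = 39 bp.

39 bp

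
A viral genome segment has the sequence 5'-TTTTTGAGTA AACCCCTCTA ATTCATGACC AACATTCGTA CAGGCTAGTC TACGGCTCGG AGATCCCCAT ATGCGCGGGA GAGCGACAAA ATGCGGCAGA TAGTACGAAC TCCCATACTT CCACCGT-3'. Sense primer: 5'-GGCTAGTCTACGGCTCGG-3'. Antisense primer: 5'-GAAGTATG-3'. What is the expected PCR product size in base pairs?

Forward primer GGCTAGTCTACGGCTCGG is found on the top strand at positions 43–60.
Reverse complement of the reverse primer: CATACTTC. This occurs on the top strand at positions 114–121.
Product length = (reverse-primer end) − (forward-primer start) + 1 = 121 − 43 + 1 = 79 bp.

79 bp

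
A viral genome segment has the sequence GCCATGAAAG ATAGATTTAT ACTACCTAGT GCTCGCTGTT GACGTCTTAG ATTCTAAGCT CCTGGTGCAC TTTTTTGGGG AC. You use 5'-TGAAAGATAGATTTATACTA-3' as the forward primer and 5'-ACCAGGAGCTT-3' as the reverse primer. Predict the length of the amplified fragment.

Forward primer TGAAAGATAGATTTATACTA is found on the top strand at positions 5–24.
Taking the reverse complement of ACCAGGAGCTT gives AAGCTCCTGGT, found at positions 56–66 on the template; the primer anneals here to the top strand with its 3' end pointing upstream.
The product runs from position 5 to position 66, so its length is 66 − 5 + 1 = 62 bp.

62 bp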